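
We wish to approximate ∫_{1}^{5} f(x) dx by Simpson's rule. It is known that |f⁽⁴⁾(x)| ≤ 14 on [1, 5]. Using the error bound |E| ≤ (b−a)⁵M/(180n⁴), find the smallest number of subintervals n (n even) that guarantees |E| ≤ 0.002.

Need 14336/(180n⁴) ≤ 0.002.
n⁴ ≥ 14336/(180·0.002) = 39822.2 ⇒ n ≥ 14.1264, so the smallest even n is 16. (n must be even for Simpson's rule.)

16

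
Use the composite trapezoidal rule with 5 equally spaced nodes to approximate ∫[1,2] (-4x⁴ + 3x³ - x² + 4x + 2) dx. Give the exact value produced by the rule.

h = (2 − 1)/4 = 0.25.
Nodes x₀,…,x₄ = 1, 1.25, 1.5, 1.75, 2.
f(x) = -4x⁴ + 3x³ - x² + 4x + 2: f₀=4, f₁=1.53125, f₂=-4.375, f₃=-15.5, f₄=-34.
(h/2)·[f₀ + 2f₁ + 2f₂ + 2f₃ + f₄] = 0.125·(-66.6875) = -8.3359375.

-8.3359375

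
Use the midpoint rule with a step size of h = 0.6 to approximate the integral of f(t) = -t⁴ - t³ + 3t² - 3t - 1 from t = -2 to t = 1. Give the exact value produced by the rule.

h = (1 − (-2))/5 = 0.6.
Midpoints m₁,…,m₅ = -1.7, -1.1, -0.5, 0.1, 0.7.
f(m₁)=9.3309, f(m₂)=5.7969, f(m₃)=1.3125, f(m₄)=-1.2711, f(m₅)=-2.2131.
h·[f(m₁) + f(m₂) + f(m₃) + f(m₄) + f(m₅)] = 0.6·(12.9561) = 7.77366.

7.77366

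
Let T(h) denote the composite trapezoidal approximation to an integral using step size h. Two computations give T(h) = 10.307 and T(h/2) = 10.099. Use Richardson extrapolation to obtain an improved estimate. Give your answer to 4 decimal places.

R = (4·T(h/2) − T(h)) / 3 = (4·10.099 − 10.307)/3 = (30.089)/3 = 10.0297.

10.0297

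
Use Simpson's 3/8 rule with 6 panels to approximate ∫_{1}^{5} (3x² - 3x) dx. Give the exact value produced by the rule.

88

h = (5 − 1)/6 = 0.666667.
Nodes x₀,…,x₆ = 1, 1.666667, 2.333333, 3, 3.666667, 4.333333, 5.
f(x) = 3x² - 3x: f₀=0, f₁=3.333333, f₂=9.333333, f₃=18, f₄=29.333333, f₅=43.333333, f₆=60.
(3h/8)·[f₀ + 3f₁ + 3f₂ + 2f₃ + 3f₄ + 3f₅ + f₆] = 0.25·(352) = 88.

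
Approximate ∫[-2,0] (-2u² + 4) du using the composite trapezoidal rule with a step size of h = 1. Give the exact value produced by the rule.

h = (0 − (-2))/2 = 1.
Nodes u₀,…,u₂ = -2, -1, 0.
f(u) = -2u² + 4: f₀=-4, f₁=2, f₂=4.
(h/2)·[f₀ + 2f₁ + f₂] = 0.5·(4) = 2.

2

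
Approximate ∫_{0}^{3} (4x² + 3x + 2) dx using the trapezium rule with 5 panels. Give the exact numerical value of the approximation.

56.22

h = (3 − 0)/5 = 0.6.
Nodes x₀,…,x₅ = 0, 0.6, 1.2, 1.8, 2.4, 3.
f(x) = 4x² + 3x + 2: f₀=2, f₁=5.24, f₂=11.36, f₃=20.36, f₄=32.24, f₅=47.
(h/2)·[f₀ + 2f₁ + 2f₂ + 2f₃ + 2f₄ + f₅] = 0.3·(187.4) = 56.22.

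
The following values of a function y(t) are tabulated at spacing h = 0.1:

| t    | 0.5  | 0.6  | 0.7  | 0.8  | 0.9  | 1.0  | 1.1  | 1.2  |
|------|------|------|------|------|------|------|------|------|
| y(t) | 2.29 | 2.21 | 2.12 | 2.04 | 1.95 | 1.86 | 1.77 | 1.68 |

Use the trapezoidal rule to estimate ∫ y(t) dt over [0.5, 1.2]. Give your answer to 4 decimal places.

h = 0.1, n = 7.
(h/2)·[y₀ + 2y₁ + 2y₂ + 2y₃ + 2y₄ + 2y₅ + 2y₆ + y₇] = 0.05·(27.87) = 1.3935.

1.3935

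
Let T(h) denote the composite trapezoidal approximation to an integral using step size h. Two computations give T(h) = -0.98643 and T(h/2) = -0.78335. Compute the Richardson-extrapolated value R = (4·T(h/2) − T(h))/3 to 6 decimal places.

R = (4·T(h/2) − T(h)) / 3 = (4·(-0.78335) − (-0.98643))/3 = (-2.14697)/3 = -0.715657.

-0.715657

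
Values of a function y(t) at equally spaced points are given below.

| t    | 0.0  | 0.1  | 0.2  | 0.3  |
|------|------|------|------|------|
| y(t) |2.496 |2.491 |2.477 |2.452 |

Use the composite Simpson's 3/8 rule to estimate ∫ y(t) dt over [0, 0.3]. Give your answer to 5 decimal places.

0.74445

h = 0.1, n = 3.
(3h/8)·[y₀ + 3y₁ + 3y₂ + y₃] = 0.0375·(19.852) = 0.74445.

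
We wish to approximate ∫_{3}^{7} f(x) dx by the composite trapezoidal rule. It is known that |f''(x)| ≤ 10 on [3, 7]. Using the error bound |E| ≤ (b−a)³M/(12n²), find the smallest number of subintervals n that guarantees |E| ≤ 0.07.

Need 640/(12n²) ≤ 0.07.
n² ≥ 640/(12·0.07) = 761.905 ⇒ n ≥ 27.6026, so the smallest n is 28.

28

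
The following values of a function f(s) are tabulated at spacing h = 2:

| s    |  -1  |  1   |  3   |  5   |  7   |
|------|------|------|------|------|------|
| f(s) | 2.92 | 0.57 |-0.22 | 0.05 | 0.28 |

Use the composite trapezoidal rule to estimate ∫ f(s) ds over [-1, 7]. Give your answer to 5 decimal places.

h = 2, n = 4.
(h/2)·[y₀ + 2y₁ + 2y₂ + 2y₃ + y₄] = 1·(4.00) = 4.00000.

4.00000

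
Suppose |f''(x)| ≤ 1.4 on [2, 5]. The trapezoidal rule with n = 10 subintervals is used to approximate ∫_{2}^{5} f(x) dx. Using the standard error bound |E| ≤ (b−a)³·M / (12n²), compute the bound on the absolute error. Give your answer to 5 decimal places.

|E| ≤ (3)³·1.4 / (12·10²) = 37.8/1200 = 0.03150.

0.03150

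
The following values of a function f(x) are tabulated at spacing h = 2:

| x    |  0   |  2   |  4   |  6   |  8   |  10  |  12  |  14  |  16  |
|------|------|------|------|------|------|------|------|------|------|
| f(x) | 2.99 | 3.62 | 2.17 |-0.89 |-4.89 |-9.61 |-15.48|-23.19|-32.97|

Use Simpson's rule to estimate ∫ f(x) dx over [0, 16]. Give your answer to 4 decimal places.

-124.4400

h = 2, n = 8.
(h/3)·[y₀ + 4y₁ + 2y₂ + 4y₃ + 2y₄ + 4y₅ + 2y₆ + 4y₇ + y₈] = 0.666667·(-186.66) = -124.4400.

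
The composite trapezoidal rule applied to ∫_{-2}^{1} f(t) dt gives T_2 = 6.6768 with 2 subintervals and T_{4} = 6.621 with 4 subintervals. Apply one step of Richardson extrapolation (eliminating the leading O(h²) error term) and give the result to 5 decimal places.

R = (4·T_{4} − T_2) / 3 = (4·6.621 − 6.6768)/3 = (19.8072)/3 = 6.60240.

6.60240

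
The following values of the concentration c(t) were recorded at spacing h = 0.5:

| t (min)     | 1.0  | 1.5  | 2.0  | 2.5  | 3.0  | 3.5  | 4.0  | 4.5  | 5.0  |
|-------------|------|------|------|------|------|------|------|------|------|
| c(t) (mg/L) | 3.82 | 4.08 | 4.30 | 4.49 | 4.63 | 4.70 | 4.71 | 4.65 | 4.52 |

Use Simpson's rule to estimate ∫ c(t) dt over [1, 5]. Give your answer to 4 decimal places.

h = 0.5, n = 8.
(h/3)·[y₀ + 4y₁ + 2y₂ + 4y₃ + 2y₄ + 4y₅ + 2y₆ + 4y₇ + y₈] = 0.166667·(107.30) = 17.8833.

17.8833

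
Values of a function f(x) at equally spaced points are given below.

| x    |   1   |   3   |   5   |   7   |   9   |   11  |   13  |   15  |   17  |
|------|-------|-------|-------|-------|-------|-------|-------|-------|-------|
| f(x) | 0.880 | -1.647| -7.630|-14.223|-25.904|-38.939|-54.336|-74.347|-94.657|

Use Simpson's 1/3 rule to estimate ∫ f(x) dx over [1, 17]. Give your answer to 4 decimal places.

h = 2, n = 8.
(h/3)·[y₀ + 4y₁ + 2y₂ + 4y₃ + 2y₄ + 4y₅ + 2y₆ + 4y₇ + y₈] = 0.666667·(-786.141) = -524.0940.

-524.0940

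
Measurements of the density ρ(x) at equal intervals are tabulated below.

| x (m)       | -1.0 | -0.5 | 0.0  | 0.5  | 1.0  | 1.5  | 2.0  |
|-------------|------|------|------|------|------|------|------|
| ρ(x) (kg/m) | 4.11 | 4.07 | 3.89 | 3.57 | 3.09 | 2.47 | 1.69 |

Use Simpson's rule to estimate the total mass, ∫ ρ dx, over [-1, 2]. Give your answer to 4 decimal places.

10.0333

h = 0.5, n = 6.
(h/3)·[y₀ + 4y₁ + 2y₂ + 4y₃ + 2y₄ + 4y₅ + y₆] = 0.166667·(60.20) = 10.0333.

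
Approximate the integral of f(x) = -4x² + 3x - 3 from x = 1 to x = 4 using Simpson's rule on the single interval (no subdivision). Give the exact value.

-70.5

S = (b−a)/6 · [f(1) + 4f(2.5) + f(4)] = 0.5·[(-4) + 4·(-20.5) + (-55)] = -70.5.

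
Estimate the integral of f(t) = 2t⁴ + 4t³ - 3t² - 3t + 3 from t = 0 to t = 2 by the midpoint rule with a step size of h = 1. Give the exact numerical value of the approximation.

16.75

h = (2 − 0)/2 = 1.
Midpoints m₁,…,m₂ = 0.5, 1.5.
f(m₁)=1.375, f(m₂)=15.375.
h·[f(m₁) + f(m₂)] = 1·(16.75) = 16.75.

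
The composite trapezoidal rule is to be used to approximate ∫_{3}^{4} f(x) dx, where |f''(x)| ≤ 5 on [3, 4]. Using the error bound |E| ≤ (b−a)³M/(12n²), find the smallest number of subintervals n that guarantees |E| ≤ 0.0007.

25

Need 5/(12n²) ≤ 0.0007.
n² ≥ 5/(12·0.0007) = 595.238 ⇒ n ≥ 24.3975, so the smallest n is 25.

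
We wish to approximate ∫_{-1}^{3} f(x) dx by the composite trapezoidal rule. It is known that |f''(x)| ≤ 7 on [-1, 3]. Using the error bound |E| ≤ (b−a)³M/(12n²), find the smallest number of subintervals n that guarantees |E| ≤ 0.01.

Need 448/(12n²) ≤ 0.01.
n² ≥ 448/(12·0.01) = 3733.33 ⇒ n ≥ 61.1010, so the smallest n is 62.

62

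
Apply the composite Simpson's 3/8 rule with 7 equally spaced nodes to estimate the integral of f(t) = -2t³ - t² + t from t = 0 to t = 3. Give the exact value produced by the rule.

-45

h = (3 − 0)/6 = 0.5.
Nodes t₀,…,t₆ = 0, 0.5, 1, 1.5, 2, 2.5, 3.
f(t) = -2t³ - t² + t: f₀=0, f₁=0, f₂=-2, f₃=-7.5, f₄=-18, f₅=-35, f₆=-60.
(3h/8)·[f₀ + 3f₁ + 3f₂ + 2f₃ + 3f₄ + 3f₅ + f₆] = 0.1875·(-240) = -45.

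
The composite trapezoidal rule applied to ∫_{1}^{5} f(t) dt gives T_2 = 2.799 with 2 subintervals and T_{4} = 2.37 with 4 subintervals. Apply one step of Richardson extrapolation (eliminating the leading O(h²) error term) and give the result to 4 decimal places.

2.2270

R = (4·T_{4} − T_2) / 3 = (4·2.37 − 2.799)/3 = (6.681)/3 = 2.2270.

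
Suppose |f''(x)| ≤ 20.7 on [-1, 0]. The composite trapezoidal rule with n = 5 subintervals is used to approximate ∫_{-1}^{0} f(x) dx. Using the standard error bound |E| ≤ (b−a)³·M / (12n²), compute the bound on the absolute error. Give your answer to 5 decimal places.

0.06900

|E| ≤ (1)³·20.7 / (12·5²) = 20.7/300 = 0.06900.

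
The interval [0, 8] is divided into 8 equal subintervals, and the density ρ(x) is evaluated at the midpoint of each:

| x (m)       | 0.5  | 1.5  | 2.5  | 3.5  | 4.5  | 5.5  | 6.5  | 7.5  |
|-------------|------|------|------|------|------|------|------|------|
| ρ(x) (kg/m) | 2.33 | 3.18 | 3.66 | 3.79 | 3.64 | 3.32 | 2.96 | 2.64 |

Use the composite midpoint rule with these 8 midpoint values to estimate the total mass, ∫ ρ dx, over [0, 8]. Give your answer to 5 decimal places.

25.52000

h = 1, n = 8.
h·[y(m₁) + y(m₂) + y(m₃) + y(m₄) + y(m₅) + y(m₆) + y(m₇) + y(m₈)] = 1·(25.52) = 25.52000.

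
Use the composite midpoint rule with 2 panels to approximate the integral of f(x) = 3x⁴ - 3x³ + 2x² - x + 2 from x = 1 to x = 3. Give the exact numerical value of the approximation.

92.375

h = (3 − 1)/2 = 1.
Midpoints m₁,…,m₂ = 1.5, 2.5.
f(m₁)=10.0625, f(m₂)=82.3125.
h·[f(m₁) + f(m₂)] = 1·(92.375) = 92.375.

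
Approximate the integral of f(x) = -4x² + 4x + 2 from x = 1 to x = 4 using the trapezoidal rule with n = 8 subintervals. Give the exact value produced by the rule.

-48.28125

h = (4 − 1)/8 = 0.375.
Nodes x₀,…,x₈ = 1, 1.375, 1.75, 2.125, 2.5, 2.875, 3.25, 3.625, 4.
f(x) = -4x² + 4x + 2: f₀=2, f₁=-0.0625, f₂=-3.25, f₃=-7.5625, f₄=-13, f₅=-19.5625, f₆=-27.25, f₇=-36.0625, f₈=-46.
(h/2)·[f₀ + 2f₁ + 2f₂ + 2f₃ + 2f₄ + 2f₅ + 2f₆ + 2f₇ + f₈] = 0.1875·(-257.5) = -48.28125.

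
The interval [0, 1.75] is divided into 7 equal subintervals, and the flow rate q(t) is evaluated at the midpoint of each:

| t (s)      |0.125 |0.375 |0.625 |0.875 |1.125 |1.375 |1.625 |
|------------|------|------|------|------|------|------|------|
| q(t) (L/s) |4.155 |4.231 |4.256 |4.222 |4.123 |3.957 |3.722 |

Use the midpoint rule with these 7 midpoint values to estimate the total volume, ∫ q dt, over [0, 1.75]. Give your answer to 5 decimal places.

h = 0.25, n = 7.
h·[y(m₁) + y(m₂) + y(m₃) + y(m₄) + y(m₅) + y(m₆) + y(m₇)] = 0.25·(28.666) = 7.16650.

7.16650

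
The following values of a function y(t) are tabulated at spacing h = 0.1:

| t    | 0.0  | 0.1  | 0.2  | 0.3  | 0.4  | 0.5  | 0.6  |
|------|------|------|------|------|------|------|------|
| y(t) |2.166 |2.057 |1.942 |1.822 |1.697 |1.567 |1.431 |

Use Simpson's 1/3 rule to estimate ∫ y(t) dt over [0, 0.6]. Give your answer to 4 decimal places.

1.0886

h = 0.1, n = 6.
(h/3)·[y₀ + 4y₁ + 2y₂ + 4y₃ + 2y₄ + 4y₅ + y₆] = 0.033333·(32.659) = 1.0886.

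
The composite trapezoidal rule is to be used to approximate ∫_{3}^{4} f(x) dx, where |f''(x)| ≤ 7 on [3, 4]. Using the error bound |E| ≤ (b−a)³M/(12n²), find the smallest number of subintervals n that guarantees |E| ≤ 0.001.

Need 7/(12n²) ≤ 0.001.
n² ≥ 7/(12·0.001) = 583.333 ⇒ n ≥ 24.1523, so the smallest n is 25.

25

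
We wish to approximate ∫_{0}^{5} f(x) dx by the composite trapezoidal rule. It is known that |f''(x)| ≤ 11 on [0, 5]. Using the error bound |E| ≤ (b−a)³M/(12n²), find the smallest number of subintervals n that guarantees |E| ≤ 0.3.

Need 1375/(12n²) ≤ 0.3.
n² ≥ 1375/(12·0.3) = 381.944 ⇒ n ≥ 19.5434, so the smallest n is 20.

20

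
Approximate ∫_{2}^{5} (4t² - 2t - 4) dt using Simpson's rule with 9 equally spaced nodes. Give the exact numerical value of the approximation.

123

h = (5 − 2)/8 = 0.375.
Nodes t₀,…,t₈ = 2, 2.375, 2.75, 3.125, 3.5, 3.875, 4.25, 4.625, 5.
f(t) = 4t² - 2t - 4: f₀=8, f₁=13.8125, f₂=20.75, f₃=28.8125, f₄=38, f₅=48.3125, f₆=59.75, f₇=72.3125, f₈=86.
(h/3)·[f₀ + 4f₁ + 2f₂ + 4f₃ + 2f₄ + 4f₅ + 2f₆ + 4f₇ + f₈] = 0.125·(984) = 123.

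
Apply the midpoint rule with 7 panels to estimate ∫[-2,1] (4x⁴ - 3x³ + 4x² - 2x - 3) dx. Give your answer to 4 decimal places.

42.1695

h = (1 − (-2))/7 = 0.428571.
Midpoints m₁,…,m₇ = -1.785714, -1.357143, -0.928571, -0.5, -0.071429, 0.357143, 0.785714.
f(m₁)=71.082414, f(m₂)=28.149990, f(m₃)=7.681955, f(m₄)=-0.375, f(m₅)=-2.835537, f(m₆)=-3.275666, f(m₇)=-2.032747.
h·[f(m₁) + f(m₂) + f(m₃) + f(m₄) + f(m₅) + f(m₆) + f(m₇)] = 0.428571·(98.395408) = 42.1695.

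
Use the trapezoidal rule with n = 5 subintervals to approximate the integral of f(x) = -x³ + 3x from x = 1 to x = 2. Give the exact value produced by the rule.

h = (2 − 1)/5 = 0.2.
Nodes x₀,…,x₅ = 1, 1.2, 1.4, 1.6, 1.8, 2.
f(x) = -x³ + 3x: f₀=2, f₁=1.872, f₂=1.456, f₃=0.704, f₄=-0.432, f₅=-2.
(h/2)·[f₀ + 2f₁ + 2f₂ + 2f₃ + 2f₄ + f₅] = 0.1·(7.2) = 0.72.

0.72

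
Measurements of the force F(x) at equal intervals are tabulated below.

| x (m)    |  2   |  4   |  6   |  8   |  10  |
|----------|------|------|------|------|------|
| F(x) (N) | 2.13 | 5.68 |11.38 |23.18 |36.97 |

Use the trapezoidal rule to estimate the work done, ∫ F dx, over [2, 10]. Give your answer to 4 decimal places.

119.5800

h = 2, n = 4.
(h/2)·[y₀ + 2y₁ + 2y₂ + 2y₃ + y₄] = 1·(119.58) = 119.5800.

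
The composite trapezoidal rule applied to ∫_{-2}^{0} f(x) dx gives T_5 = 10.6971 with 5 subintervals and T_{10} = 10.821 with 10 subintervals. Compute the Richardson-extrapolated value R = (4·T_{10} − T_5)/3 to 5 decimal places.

10.86230

R = (4·T_{10} − T_5) / 3 = (4·10.821 − 10.6971)/3 = (32.5869)/3 = 10.86230.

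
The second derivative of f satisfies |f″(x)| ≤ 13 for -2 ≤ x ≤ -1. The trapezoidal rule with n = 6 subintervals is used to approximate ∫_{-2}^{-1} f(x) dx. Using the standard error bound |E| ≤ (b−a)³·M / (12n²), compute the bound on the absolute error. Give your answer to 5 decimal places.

0.03009

|E| ≤ (1)³·13 / (12·6²) = 13/432 = 0.03009.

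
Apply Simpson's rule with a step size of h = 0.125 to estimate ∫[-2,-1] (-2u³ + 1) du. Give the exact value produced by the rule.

8.5

h = (-1 − (-2))/8 = 0.125.
Nodes u₀,…,u₈ = -2, -1.875, -1.75, -1.625, -1.5, -1.375, -1.25, -1.125, -1.
f(u) = -2u³ + 1: f₀=17, f₁=14.18359375, f₂=11.71875, f₃=9.58203125, f₄=7.75, f₅=6.19921875, f₆=4.90625, f₇=3.84765625, f₈=3.
(h/3)·[f₀ + 4f₁ + 2f₂ + 4f₃ + 2f₄ + 4f₅ + 2f₆ + 4f₇ + f₈] = 0.041667·(204) = 8.5.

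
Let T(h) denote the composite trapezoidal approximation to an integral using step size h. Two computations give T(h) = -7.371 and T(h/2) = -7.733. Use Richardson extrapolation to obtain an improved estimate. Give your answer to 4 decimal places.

-7.8537

R = (4·T(h/2) − T(h)) / 3 = (4·(-7.733) − (-7.371))/3 = (-23.561)/3 = -7.8537.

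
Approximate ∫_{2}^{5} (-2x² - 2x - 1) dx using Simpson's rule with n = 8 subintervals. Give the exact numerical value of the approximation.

h = (5 − 2)/8 = 0.375.
Nodes x₀,…,x₈ = 2, 2.375, 2.75, 3.125, 3.5, 3.875, 4.25, 4.625, 5.
f(x) = -2x² - 2x - 1: f₀=-13, f₁=-17.03125, f₂=-21.625, f₃=-26.78125, f₄=-32.5, f₅=-38.78125, f₆=-45.625, f₇=-53.03125, f₈=-61.
(h/3)·[f₀ + 4f₁ + 2f₂ + 4f₃ + 2f₄ + 4f₅ + 2f₆ + 4f₇ + f₈] = 0.125·(-816) = -102.

-102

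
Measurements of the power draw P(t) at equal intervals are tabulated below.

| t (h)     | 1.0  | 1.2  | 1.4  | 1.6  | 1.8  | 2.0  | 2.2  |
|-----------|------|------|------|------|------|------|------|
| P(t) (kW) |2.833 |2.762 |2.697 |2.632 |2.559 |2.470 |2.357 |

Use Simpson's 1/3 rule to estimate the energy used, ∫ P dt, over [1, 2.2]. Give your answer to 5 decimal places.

3.14387

h = 0.2, n = 6.
(h/3)·[y₀ + 4y₁ + 2y₂ + 4y₃ + 2y₄ + 4y₅ + y₆] = 0.066667·(47.158) = 3.14387.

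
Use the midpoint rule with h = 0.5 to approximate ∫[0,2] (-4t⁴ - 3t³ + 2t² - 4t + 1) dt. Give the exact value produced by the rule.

-36.65625

h = (2 − 0)/4 = 0.5.
Midpoints m₁,…,m₄ = 0.25, 0.75, 1.25, 1.75.
f(m₁)=0.0625, f(m₂)=-3.40625, f(m₃)=-16.5, f(m₄)=-53.46875.
h·[f(m₁) + f(m₂) + f(m₃) + f(m₄)] = 0.5·(-73.3125) = -36.65625.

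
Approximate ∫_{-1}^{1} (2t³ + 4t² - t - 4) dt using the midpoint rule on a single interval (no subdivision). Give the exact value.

M = (b−a)·f(0) = 2·(-4) = -8.

-8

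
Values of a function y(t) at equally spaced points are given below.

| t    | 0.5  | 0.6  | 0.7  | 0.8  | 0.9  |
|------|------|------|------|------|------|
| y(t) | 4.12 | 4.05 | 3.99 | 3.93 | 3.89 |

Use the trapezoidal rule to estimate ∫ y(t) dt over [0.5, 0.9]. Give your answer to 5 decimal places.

h = 0.1, n = 4.
(h/2)·[y₀ + 2y₁ + 2y₂ + 2y₃ + y₄] = 0.05·(31.95) = 1.59750.

1.59750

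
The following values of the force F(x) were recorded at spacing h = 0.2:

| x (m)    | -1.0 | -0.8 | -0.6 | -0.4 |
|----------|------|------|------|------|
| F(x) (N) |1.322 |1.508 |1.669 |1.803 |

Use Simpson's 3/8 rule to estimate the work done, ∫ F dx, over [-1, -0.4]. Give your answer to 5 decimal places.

h = 0.2, n = 3.
(3h/8)·[y₀ + 3y₁ + 3y₂ + y₃] = 0.075·(12.656) = 0.94920.

0.94920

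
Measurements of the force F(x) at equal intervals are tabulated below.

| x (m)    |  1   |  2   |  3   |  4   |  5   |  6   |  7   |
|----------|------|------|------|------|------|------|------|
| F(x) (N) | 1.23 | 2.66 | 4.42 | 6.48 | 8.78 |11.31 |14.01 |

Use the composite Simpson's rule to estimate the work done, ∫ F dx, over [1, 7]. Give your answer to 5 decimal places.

41.14667

h = 1, n = 6.
(h/3)·[y₀ + 4y₁ + 2y₂ + 4y₃ + 2y₄ + 4y₅ + y₆] = 0.333333·(123.44) = 41.14667.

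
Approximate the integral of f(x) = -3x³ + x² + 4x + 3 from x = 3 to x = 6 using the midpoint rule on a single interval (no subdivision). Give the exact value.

-696.375

M = (b−a)·f(4.5) = 3·(-232.125) = -696.375.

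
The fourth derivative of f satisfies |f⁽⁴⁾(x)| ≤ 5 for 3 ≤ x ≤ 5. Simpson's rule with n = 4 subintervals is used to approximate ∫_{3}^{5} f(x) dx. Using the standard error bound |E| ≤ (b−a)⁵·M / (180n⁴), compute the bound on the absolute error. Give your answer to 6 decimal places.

|E| ≤ (2)⁵·5 / (180·4⁴) = 160/46080 = 0.003472.

0.003472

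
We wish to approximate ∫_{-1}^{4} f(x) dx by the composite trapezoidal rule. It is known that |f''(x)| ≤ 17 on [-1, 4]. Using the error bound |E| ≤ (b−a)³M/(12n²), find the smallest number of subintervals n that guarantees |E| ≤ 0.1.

43

Need 2125/(12n²) ≤ 0.1.
n² ≥ 2125/(12·0.1) = 1770.83 ⇒ n ≥ 42.0813, so the smallest n is 43.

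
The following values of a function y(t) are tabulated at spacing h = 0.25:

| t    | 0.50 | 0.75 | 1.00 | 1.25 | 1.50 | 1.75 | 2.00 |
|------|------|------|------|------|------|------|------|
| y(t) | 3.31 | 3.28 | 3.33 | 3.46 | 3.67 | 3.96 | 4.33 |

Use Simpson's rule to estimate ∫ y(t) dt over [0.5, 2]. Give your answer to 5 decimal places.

5.37000

h = 0.25, n = 6.
(h/3)·[y₀ + 4y₁ + 2y₂ + 4y₃ + 2y₄ + 4y₅ + y₆] = 0.083333·(64.44) = 5.37000.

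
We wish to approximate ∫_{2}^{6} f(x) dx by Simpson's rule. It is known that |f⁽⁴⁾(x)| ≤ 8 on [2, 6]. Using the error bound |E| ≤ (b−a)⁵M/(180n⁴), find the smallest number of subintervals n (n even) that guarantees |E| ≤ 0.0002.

Need 8192/(180n⁴) ≤ 0.0002.
n⁴ ≥ 8192/(180·0.0002) = 227556 ⇒ n ≥ 21.8410, so the smallest even n is 22. (n must be even for Simpson's rule.)

22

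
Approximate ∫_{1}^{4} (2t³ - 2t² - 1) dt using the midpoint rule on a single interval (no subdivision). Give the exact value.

53.25

M = (b−a)·f(2.5) = 3·(17.75) = 53.25.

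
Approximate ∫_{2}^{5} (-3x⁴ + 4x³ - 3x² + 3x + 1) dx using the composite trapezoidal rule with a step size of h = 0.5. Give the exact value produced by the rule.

-1353.65625

h = (5 − 2)/6 = 0.5.
Nodes x₀,…,x₆ = 2, 2.5, 3, 3.5, 4, 4.5, 5.
f(x) = -3x⁴ + 4x³ - 3x² + 3x + 1: f₀=-21, f₁=-64.9375, f₂=-152, f₃=-303.9375, f₄=-547, f₅=-911.9375, f₆=-1434.
(h/2)·[f₀ + 2f₁ + 2f₂ + 2f₃ + 2f₄ + 2f₅ + f₆] = 0.25·(-5414.625) = -1353.65625.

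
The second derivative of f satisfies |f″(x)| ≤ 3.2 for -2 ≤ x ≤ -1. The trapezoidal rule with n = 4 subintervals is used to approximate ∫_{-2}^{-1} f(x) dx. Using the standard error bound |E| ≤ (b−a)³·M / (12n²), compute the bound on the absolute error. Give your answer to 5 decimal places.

|E| ≤ (1)³·3.2 / (12·4²) = 3.2/192 = 0.01667.

0.01667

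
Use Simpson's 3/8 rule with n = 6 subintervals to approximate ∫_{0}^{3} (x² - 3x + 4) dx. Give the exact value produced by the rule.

7.5

h = (3 − 0)/6 = 0.5.
Nodes x₀,…,x₆ = 0, 0.5, 1, 1.5, 2, 2.5, 3.
f(x) = x² - 3x + 4: f₀=4, f₁=2.75, f₂=2, f₃=1.75, f₄=2, f₅=2.75, f₆=4.
(3h/8)·[f₀ + 3f₁ + 3f₂ + 2f₃ + 3f₄ + 3f₅ + f₆] = 0.1875·(40) = 7.5.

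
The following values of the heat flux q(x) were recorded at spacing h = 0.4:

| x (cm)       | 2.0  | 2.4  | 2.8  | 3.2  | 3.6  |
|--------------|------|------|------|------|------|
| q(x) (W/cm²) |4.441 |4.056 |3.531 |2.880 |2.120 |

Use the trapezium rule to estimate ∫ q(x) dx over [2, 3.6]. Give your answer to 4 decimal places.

5.4990

h = 0.4, n = 4.
(h/2)·[y₀ + 2y₁ + 2y₂ + 2y₃ + y₄] = 0.2·(27.495) = 5.4990.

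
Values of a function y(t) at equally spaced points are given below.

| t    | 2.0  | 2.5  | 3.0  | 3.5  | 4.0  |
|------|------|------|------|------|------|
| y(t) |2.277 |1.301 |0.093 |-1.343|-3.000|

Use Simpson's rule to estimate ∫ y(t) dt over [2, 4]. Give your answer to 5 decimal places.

h = 0.5, n = 4.
(h/3)·[y₀ + 4y₁ + 2y₂ + 4y₃ + y₄] = 0.166667·(-0.705) = -0.11750.

-0.11750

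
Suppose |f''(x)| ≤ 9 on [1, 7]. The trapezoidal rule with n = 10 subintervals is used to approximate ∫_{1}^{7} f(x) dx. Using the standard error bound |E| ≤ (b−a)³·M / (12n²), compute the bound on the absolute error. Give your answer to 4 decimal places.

1.6200

|E| ≤ (6)³·9 / (12·10²) = 1944/1200 = 1.6200.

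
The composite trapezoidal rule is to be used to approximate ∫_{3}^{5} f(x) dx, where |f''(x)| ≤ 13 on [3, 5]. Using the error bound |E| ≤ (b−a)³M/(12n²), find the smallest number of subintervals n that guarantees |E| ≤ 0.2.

7

Need 104/(12n²) ≤ 0.2.
n² ≥ 104/(12·0.2) = 43.3333 ⇒ n ≥ 6.5828, so the smallest n is 7.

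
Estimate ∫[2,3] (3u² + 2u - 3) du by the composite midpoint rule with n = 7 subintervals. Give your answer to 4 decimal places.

20.9949

h = (3 − 2)/7 = 0.142857.
Midpoints m₁,…,m₇ = 2.071429, 2.214286, 2.357143, 2.5, 2.642857, 2.785714, 2.928571.
f(m₁)=14.015306, f(m₂)=16.137755, f(m₃)=18.382653, f(m₄)=20.75, f(m₅)=23.239796, f(m₆)=25.852041, f(m₇)=28.586735.
h·[f(m₁) + f(m₂) + f(m₃) + f(m₄) + f(m₅) + f(m₆) + f(m₇)] = 0.142857·(146.964286) = 20.9949.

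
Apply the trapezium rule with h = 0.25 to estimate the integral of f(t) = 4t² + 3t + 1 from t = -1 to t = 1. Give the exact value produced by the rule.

h = (1 − (-1))/8 = 0.25.
Nodes t₀,…,t₈ = -1, -0.75, -0.5, -0.25, 0, 0.25, 0.5, 0.75, 1.
f(t) = 4t² + 3t + 1: f₀=2, f₁=1, f₂=0.5, f₃=0.5, f₄=1, f₅=2, f₆=3.5, f₇=5.5, f₈=8.
(h/2)·[f₀ + 2f₁ + 2f₂ + 2f₃ + 2f₄ + 2f₅ + 2f₆ + 2f₇ + f₈] = 0.125·(38) = 4.75.

4.75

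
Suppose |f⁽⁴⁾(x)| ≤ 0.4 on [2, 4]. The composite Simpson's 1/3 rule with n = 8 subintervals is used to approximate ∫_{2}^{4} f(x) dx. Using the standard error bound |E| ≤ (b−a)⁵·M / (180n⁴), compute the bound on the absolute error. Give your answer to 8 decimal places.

|E| ≤ (2)⁵·0.4 / (180·8⁴) = 12.8/737280 = 0.00001736.

0.00001736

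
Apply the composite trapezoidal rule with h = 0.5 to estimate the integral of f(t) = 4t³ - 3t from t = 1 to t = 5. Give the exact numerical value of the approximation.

594

h = (5 − 1)/8 = 0.5.
Nodes t₀,…,t₈ = 1, 1.5, 2, 2.5, 3, 3.5, 4, 4.5, 5.
f(t) = 4t³ - 3t: f₀=1, f₁=9, f₂=26, f₃=55, f₄=99, f₅=161, f₆=244, f₇=351, f₈=485.
(h/2)·[f₀ + 2f₁ + 2f₂ + 2f₃ + 2f₄ + 2f₅ + 2f₆ + 2f₇ + f₈] = 0.25·(2376) = 594.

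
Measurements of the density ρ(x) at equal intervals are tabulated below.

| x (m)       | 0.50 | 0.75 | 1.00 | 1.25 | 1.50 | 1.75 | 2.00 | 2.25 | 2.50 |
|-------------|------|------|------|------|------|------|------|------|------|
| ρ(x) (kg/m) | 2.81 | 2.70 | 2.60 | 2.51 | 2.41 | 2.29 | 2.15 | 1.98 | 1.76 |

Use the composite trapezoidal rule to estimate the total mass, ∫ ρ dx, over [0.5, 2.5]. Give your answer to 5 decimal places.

4.73125

h = 0.25, n = 8.
(h/2)·[y₀ + 2y₁ + 2y₂ + 2y₃ + 2y₄ + 2y₅ + 2y₆ + 2y₇ + y₈] = 0.125·(37.85) = 4.73125.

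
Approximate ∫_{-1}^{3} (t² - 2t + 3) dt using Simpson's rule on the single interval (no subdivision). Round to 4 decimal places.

S = (b−a)/6 · [f(-1) + 4f(1) + f(3)] = 0.666667·[6 + 4·2 + 6] = 13.3333.

13.3333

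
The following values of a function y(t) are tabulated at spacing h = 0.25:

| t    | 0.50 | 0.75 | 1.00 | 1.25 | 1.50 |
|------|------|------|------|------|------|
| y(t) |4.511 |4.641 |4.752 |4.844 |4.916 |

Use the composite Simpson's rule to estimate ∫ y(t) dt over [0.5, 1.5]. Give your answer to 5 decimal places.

h = 0.25, n = 4.
(h/3)·[y₀ + 4y₁ + 2y₂ + 4y₃ + y₄] = 0.083333·(56.871) = 4.73925.

4.73925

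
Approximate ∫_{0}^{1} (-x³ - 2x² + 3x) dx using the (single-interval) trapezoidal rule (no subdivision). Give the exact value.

T = (b−a)/2 · [f(0) + f(1)] = 0.5·[0 + 0] = 0.

0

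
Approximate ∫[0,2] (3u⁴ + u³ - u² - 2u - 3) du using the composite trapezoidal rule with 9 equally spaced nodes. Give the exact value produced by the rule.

h = (2 − 0)/8 = 0.25.
Nodes u₀,…,u₈ = 0, 0.25, 0.5, 0.75, 1, 1.25, 1.5, 1.75, 2.
f(u) = 3u⁴ + u³ - u² - 2u - 3: f₀=-3, f₁=-3.53515625, f₂=-3.9375, f₃=-3.69140625, f₄=-2, f₅=2.21484375, f₆=10.3125, f₇=23.93359375, f₈=45.
(h/2)·[f₀ + 2f₁ + 2f₂ + 2f₃ + 2f₄ + 2f₅ + 2f₆ + 2f₇ + f₈] = 0.125·(88.59375) = 11.07421875.

11.07421875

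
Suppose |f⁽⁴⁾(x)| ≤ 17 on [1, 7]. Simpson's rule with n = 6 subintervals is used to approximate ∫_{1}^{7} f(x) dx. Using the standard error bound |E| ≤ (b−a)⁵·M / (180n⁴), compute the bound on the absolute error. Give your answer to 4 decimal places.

0.5667

|E| ≤ (6)⁵·17 / (180·6⁴) = 132192/233280 = 0.5667.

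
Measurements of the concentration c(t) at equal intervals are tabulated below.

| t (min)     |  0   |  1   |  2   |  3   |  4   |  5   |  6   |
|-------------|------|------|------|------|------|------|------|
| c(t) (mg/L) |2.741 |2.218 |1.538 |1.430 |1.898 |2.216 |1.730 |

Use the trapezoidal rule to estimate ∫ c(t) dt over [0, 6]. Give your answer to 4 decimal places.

h = 1, n = 6.
(h/2)·[y₀ + 2y₁ + 2y₂ + 2y₃ + 2y₄ + 2y₅ + y₆] = 0.5·(23.071) = 11.5355.

11.5355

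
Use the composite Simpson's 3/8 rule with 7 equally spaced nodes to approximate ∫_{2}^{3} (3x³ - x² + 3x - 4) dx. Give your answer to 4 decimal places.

45.9167

h = (3 − 2)/6 = 0.166667.
Nodes x₀,…,x₆ = 2, 2.166667, 2.333333, 2.5, 2.666667, 2.833333, 3.
f(x) = 3x³ - x² + 3x - 4: f₀=22, f₁=28.319444, f₂=35.666667, f₃=44.125, f₄=53.777778, f₅=64.708333, f₆=77.
(3h/8)·[f₀ + 3f₁ + 3f₂ + 2f₃ + 3f₄ + 3f₅ + f₆] = 0.0625·(734.666667) = 45.9167.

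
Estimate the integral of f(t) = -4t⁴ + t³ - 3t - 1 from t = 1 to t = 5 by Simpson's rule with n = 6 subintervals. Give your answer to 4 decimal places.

-2383.6214

h = (5 − 1)/6 = 0.666667.
Nodes t₀,…,t₆ = 1, 1.666667, 2.333333, 3, 3.666667, 4.333333, 5.
f(t) = -4t⁴ + t³ - 3t - 1: f₀=-7, f₁=-32.234568, f₂=-113.864198, f₃=-307, f₄=-685.716049, f₅=-1343.049383, f₆=-2391.
(h/3)·[f₀ + 4f₁ + 2f₂ + 4f₃ + 2f₄ + 4f₅ + f₆] = 0.222222·(-10726.296296) = -2383.6214.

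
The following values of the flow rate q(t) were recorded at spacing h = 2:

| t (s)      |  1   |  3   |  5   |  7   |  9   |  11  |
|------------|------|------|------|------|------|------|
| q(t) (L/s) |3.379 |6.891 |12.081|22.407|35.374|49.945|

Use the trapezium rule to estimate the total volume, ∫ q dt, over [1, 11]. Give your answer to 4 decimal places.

206.8300

h = 2, n = 5.
(h/2)·[y₀ + 2y₁ + 2y₂ + 2y₃ + 2y₄ + y₅] = 1·(206.830) = 206.8300.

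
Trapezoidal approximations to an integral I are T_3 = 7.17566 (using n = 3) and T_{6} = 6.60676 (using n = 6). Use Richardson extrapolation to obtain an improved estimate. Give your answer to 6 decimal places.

R = (4·T_{6} − T_3) / 3 = (4·6.60676 − 7.17566)/3 = (19.25138)/3 = 6.417127.

6.417127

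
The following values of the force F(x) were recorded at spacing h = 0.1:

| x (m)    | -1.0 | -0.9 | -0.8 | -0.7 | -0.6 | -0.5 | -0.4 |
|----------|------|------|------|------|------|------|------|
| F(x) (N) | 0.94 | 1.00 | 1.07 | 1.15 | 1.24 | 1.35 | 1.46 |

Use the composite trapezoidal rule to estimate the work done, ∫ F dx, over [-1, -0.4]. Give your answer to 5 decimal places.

h = 0.1, n = 6.
(h/2)·[y₀ + 2y₁ + 2y₂ + 2y₃ + 2y₄ + 2y₅ + y₆] = 0.05·(14.02) = 0.70100.

0.70100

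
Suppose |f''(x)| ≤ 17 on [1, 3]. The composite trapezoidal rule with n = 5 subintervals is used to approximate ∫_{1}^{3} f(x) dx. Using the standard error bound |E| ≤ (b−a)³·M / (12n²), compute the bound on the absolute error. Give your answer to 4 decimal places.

0.4533

|E| ≤ (2)³·17 / (12·5²) = 136/300 = 0.4533.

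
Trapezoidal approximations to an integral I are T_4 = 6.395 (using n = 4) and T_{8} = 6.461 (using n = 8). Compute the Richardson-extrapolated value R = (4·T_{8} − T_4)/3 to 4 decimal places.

6.4830

R = (4·T_{8} − T_4) / 3 = (4·6.461 − 6.395)/3 = (19.449)/3 = 6.4830.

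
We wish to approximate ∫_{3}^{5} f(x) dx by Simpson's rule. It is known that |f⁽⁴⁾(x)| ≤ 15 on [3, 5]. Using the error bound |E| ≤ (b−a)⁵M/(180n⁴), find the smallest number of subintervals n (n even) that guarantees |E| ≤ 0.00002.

Need 480/(180n⁴) ≤ 0.00002.
n⁴ ≥ 480/(180·0.00002) = 133333 ⇒ n ≥ 19.1089, so the smallest even n is 20. (n must be even for Simpson's rule.)

20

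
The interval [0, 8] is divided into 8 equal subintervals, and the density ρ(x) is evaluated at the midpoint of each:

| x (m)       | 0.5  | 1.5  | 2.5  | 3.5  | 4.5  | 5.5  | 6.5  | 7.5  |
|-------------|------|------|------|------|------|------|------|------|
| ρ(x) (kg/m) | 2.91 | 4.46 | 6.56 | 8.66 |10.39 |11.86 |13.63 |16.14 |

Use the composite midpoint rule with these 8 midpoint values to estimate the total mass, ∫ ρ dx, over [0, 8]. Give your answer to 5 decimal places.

h = 1, n = 8.
h·[y(m₁) + y(m₂) + y(m₃) + y(m₄) + y(m₅) + y(m₆) + y(m₇) + y(m₈)] = 1·(74.61) = 74.61000.

74.61000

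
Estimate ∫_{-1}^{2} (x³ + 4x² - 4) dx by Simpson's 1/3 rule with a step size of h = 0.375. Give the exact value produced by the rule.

h = (2 − (-1))/8 = 0.375.
Nodes x₀,…,x₈ = -1, -0.625, -0.25, 0.125, 0.5, 0.875, 1.25, 1.625, 2.
f(x) = x³ + 4x² - 4: f₀=-1, f₁=-2.681640625, f₂=-3.765625, f₃=-3.935546875, f₄=-2.875, f₅=-0.267578125, f₆=4.203125, f₇=10.853515625, f₈=20.
(h/3)·[f₀ + 4f₁ + 2f₂ + 4f₃ + 2f₄ + 4f₅ + 2f₆ + 4f₇ + f₈] = 0.125·(30) = 3.75.

3.75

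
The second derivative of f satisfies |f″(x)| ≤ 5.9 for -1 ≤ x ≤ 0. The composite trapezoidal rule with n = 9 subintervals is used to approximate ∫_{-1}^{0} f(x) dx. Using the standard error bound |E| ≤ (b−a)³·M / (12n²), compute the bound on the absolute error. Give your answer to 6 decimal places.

0.006070

|E| ≤ (1)³·5.9 / (12·9²) = 5.9/972 = 0.006070.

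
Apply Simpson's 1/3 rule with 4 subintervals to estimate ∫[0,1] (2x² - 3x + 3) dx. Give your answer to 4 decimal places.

2.1667

h = (1 − 0)/4 = 0.25.
Nodes x₀,…,x₄ = 0, 0.25, 0.5, 0.75, 1.
f(x) = 2x² - 3x + 3: f₀=3, f₁=2.375, f₂=2, f₃=1.875, f₄=2.
(h/3)·[f₀ + 4f₁ + 2f₂ + 4f₃ + f₄] = 0.083333·(26) = 2.1667.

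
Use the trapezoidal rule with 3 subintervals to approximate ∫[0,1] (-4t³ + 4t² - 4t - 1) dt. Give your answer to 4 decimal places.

h = (1 − 0)/3 = 0.333333.
Nodes t₀,…,t₃ = 0, 0.333333, 0.666667, 1.
f(t) = -4t³ + 4t² - 4t - 1: f₀=-1, f₁=-2.037037, f₂=-3.074074, f₃=-5.
(h/2)·[f₀ + 2f₁ + 2f₂ + f₃] = 0.166667·(-16.222222) = -2.7037.

-2.7037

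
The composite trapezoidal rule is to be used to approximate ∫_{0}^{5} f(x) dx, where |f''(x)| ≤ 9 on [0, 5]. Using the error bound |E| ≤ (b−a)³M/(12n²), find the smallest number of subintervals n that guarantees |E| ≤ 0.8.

Need 1125/(12n²) ≤ 0.8.
n² ≥ 1125/(12·0.8) = 117.187 ⇒ n ≥ 10.8253, so the smallest n is 11.

11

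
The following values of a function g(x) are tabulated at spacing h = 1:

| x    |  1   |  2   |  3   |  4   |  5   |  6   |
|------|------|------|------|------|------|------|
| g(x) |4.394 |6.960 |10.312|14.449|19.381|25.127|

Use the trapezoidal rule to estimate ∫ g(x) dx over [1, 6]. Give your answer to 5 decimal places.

65.86250

h = 1, n = 5.
(h/2)·[y₀ + 2y₁ + 2y₂ + 2y₃ + 2y₄ + y₅] = 0.5·(131.725) = 65.86250.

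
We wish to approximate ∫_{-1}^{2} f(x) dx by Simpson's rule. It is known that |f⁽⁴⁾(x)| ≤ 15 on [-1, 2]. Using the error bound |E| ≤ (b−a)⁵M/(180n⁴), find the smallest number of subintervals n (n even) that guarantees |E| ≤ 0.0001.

Need 3645/(180n⁴) ≤ 0.0001.
n⁴ ≥ 3645/(180·0.0001) = 202500 ⇒ n ≥ 21.2132, so the smallest even n is 22. (n must be even for Simpson's rule.)

22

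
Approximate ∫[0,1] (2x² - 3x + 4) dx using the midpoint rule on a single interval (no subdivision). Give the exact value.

M = (b−a)·f(0.5) = 1·(3) = 3.

3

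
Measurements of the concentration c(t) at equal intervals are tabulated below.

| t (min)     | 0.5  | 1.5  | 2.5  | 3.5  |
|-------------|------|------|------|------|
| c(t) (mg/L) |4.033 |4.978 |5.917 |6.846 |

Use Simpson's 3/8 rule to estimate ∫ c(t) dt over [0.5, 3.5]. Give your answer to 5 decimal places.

16.33650

h = 1, n = 3.
(3h/8)·[y₀ + 3y₁ + 3y₂ + y₃] = 0.375·(43.564) = 16.33650.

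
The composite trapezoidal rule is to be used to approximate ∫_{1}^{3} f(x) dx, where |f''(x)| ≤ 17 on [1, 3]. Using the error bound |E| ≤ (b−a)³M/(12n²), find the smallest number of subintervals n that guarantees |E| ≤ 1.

4

Need 136/(12n²) ≤ 1.
n² ≥ 136/(12·1) = 11.3333 ⇒ n ≥ 3.3665, so the smallest n is 4.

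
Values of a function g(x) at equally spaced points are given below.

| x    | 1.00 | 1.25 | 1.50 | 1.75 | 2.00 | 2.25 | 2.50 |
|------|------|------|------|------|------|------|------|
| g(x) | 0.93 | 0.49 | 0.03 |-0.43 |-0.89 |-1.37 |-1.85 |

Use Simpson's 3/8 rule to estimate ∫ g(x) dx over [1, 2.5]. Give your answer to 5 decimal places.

h = 0.25, n = 6.
(3h/8)·[y₀ + 3y₁ + 3y₂ + 2y₃ + 3y₄ + 3y₅ + y₆] = 0.09375·(-7.00) = -0.65625.

-0.65625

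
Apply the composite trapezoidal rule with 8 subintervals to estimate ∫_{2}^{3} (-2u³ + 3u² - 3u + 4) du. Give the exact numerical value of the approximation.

h = (3 − 2)/8 = 0.125.
Nodes u₀,…,u₈ = 2, 2.125, 2.25, 2.375, 2.5, 2.625, 2.75, 2.875, 3.
f(u) = -2u³ + 3u² - 3u + 4: f₀=-6, f₁=-8.01953125, f₂=-10.34375, f₃=-12.99609375, f₄=-16, f₅=-19.37890625, f₆=-23.15625, f₇=-27.35546875, f₈=-32.
(h/2)·[f₀ + 2f₁ + 2f₂ + 2f₃ + 2f₄ + 2f₅ + 2f₆ + 2f₇ + f₈] = 0.0625·(-272.5) = -17.03125.

-17.03125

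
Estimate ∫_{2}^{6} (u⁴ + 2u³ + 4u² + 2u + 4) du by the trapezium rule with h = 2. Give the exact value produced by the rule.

2864

h = (6 − 2)/2 = 2.
Nodes u₀,…,u₂ = 2, 4, 6.
f(u) = u⁴ + 2u³ + 4u² + 2u + 4: f₀=56, f₁=460, f₂=1888.
(h/2)·[f₀ + 2f₁ + f₂] = 1·(2864) = 2864.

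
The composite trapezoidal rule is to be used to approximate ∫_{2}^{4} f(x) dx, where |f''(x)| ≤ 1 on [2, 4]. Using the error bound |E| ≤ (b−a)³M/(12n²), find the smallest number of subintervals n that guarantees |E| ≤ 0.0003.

Need 8/(12n²) ≤ 0.0003.
n² ≥ 8/(12·0.0003) = 2222.22 ⇒ n ≥ 47.1405, so the smallest n is 48.

48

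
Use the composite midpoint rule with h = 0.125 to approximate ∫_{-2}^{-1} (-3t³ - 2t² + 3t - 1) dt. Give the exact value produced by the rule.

1.068359375

h = (-1 − (-2))/8 = 0.125.
Midpoints m₁,…,m₈ = -1.9375, -1.8125, -1.6875, -1.5625, -1.4375, -1.3125, -1.1875, -1.0625.
f(m₁)=7.499267578125, f(m₂)=4.855224609375, f(m₃)=2.658447265625, f(m₄)=0.873779296875, f(m₅)=-0.533935546875, f(m₆)=-1.599853515625, f(m₇)=-2.359130859375, f(m₈)=-2.846923828125.
h·[f(m₁) + f(m₂) + f(m₃) + f(m₄) + f(m₅) + f(m₆) + f(m₇) + f(m₈)] = 0.125·(8.546875) = 1.068359375.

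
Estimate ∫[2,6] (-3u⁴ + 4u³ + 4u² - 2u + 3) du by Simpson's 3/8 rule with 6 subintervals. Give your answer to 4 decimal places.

h = (6 − 2)/6 = 0.666667.
Nodes u₀,…,u₆ = 2, 2.666667, 3.333333, 4, 4.666667, 5.333333, 6.
f(u) = -3u⁴ + 4u³ + 4u² - 2u + 3: f₀=-1, f₁=-49.740741, f₂=-181.444444, f₃=-453, f₄=-935.518519, f₅=-1714.333333, f₆=-2889.
(3h/8)·[f₀ + 3f₁ + 3f₂ + 2f₃ + 3f₄ + 3f₅ + f₆] = 0.25·(-12439.111111) = -3109.7778.

-3109.7778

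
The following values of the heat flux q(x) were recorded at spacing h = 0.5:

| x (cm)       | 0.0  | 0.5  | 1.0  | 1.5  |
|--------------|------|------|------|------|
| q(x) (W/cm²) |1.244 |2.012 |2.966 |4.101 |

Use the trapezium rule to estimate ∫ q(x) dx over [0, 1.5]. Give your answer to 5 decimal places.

3.82525

h = 0.5, n = 3.
(h/2)·[y₀ + 2y₁ + 2y₂ + y₃] = 0.25·(15.301) = 3.82525.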